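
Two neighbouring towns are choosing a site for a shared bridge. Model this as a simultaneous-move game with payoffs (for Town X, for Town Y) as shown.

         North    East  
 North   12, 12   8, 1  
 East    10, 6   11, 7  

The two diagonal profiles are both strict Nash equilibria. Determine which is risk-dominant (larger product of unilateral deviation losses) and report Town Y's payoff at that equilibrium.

12

At both North: Town X loses 12 − 10 = 2 by deviating; Town Y loses 12 − 1 = 11. Product = 2·11 = 22.
At both East: Town X loses 11 − 8 = 3 by deviating; Town Y loses 7 − 6 = 1. Product = 3·1 = 3.
22 > 3, so both North is risk-dominant. Town Y's payoff there is 12.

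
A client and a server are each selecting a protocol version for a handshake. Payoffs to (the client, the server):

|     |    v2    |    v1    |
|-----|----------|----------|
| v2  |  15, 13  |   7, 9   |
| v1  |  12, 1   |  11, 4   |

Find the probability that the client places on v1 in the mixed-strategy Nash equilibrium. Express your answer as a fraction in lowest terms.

The client's mix p on v2 must make the server indifferent between v2 and v1.
The server's payoff from v2: 13p + 1(1−p). From v1: 9p + 4(1−p).
Set equal: 4p = 3(1−p) → p = 3/7.
Probability on v1 is 1 − 3/7 = 4/7.

4/7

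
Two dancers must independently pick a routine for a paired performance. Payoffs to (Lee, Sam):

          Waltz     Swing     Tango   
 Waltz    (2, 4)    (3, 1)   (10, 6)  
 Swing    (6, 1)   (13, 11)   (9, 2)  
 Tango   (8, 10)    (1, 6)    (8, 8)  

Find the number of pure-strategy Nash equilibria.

(Waltz, Tango): Lee gets 10 (best alternative 9); Sam gets 6 (best alternative 4). Neither deviates — NE.
Both Swing: Lee gets 13 (best alternative 3); Sam gets 11 (best alternative 2). Neither deviates — NE.
(Tango, Waltz): Lee gets 8 (best alternative 6); Sam gets 10 (best alternative 8). Neither deviates — NE.
Both Waltz is not a NE: Lee would switch to Tango (8 > 2).
No other cell survives both best-response checks, so there are 3 pure NE.

3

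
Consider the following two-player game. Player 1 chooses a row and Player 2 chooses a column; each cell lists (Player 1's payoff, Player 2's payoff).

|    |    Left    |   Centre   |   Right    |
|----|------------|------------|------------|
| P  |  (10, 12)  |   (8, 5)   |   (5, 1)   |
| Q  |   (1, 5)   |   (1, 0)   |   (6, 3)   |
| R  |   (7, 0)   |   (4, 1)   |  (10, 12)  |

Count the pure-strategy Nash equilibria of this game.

2

(P, Left): Player 1 gets 10 (best alternative 7); Player 2 gets 12 (best alternative 5). Neither deviates — NE.
(R, Right): Player 1 gets 10 (best alternative 6); Player 2 gets 12 (best alternative 1). Neither deviates — NE.
(Q, Centre) is not a NE: Player 1 would switch to P (8 > 1).
No other cell survives both best-response checks, so there are 2 pure NE.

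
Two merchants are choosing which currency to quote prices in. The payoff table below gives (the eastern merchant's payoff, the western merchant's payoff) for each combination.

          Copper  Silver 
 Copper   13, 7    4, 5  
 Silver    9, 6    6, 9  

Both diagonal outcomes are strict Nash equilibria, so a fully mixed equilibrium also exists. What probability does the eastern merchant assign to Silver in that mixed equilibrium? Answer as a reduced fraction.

The eastern merchant's mix p on Copper must make the western merchant indifferent between Copper and Silver.
The western merchant's payoff from Copper: 7p + 6(1−p). From Silver: 5p + 9(1−p).
Set equal: 2p = 3(1−p) → p = 3/5.
Probability on Silver is 1 − 3/5 = 2/5.

2/5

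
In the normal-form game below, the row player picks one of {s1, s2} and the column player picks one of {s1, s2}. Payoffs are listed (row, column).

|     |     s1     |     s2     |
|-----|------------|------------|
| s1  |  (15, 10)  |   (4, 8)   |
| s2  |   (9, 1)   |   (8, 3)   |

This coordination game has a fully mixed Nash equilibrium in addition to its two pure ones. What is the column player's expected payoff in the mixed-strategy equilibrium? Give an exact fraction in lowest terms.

The row player mixes with probability p on s1, chosen so the column player is indifferent: 10p + 1(1−p) = 8p + 3(1−p) gives p = 1/2.
The column player's expected payoff is 10·1/2 + 1·1/2 = 11/2.

11/2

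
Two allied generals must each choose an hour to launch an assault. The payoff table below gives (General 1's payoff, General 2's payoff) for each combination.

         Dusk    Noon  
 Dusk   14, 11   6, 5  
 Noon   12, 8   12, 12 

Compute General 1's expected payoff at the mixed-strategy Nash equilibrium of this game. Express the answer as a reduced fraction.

12

General 2 mixes with probability q on Dusk, chosen so General 1 is indifferent: 14q + 6(1−q) = 12q + 12(1−q) gives q = 3/4.
General 1's expected payoff (from either row, since indifferent) is 14·3/4 + 6·1/4 = 12.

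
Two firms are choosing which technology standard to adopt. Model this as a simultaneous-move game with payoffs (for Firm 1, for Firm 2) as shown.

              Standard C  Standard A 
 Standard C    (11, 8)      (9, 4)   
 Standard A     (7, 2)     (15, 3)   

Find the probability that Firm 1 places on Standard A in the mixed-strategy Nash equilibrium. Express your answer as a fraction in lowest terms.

Firm 1's mix p on Standard C must make Firm 2 indifferent between Standard C and Standard A.
Firm 2's payoff from Standard C: 8p + 2(1−p). From Standard A: 4p + 3(1−p).
Set equal: 4p = 1(1−p) → p = 1/5.
Probability on Standard A is 1 − 1/5 = 4/5.

4/5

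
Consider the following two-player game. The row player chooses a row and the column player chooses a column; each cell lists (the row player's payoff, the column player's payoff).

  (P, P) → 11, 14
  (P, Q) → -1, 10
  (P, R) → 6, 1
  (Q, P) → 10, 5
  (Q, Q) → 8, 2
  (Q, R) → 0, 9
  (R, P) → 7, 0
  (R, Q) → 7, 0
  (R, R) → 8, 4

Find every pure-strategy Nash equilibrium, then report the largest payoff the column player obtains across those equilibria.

Both P is a pure NE (the row player: 11 ≥ 10; the column player: 14 ≥ 10). The column player gets 14.
Both R is a pure NE (the row player: 8 ≥ 6; the column player: 4 ≥ 0). The column player gets 4.
Every other cell has a profitable deviation for at least one player. Highest of {14, 4} is 14.

14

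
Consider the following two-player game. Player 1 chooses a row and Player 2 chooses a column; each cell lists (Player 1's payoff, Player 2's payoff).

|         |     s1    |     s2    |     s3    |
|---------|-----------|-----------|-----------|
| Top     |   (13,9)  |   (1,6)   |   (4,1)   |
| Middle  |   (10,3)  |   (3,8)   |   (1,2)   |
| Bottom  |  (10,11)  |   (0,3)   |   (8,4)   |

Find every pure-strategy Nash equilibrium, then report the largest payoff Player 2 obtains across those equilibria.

(Top, s1) is a pure NE (Player 1: 13 ≥ 10; Player 2: 9 ≥ 6). Player 2 gets 9.
(Middle, s2) is a pure NE (Player 1: 3 ≥ 1; Player 2: 8 ≥ 3). Player 2 gets 8.
Every other cell has a profitable deviation for at least one player. Highest of {9, 8} is 9.

9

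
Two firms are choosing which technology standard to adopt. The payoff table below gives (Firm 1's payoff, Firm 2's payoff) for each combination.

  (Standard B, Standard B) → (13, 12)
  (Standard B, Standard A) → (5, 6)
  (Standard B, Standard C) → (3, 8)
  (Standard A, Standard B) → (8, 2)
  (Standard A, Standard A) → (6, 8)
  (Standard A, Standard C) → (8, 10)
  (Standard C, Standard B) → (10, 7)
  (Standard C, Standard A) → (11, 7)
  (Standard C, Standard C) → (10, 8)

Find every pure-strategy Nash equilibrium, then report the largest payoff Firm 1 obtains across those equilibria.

13

Both Standard B is a pure NE (Firm 1: 13 ≥ 10; Firm 2: 12 ≥ 8). Firm 1 gets 13.
Both Standard C is a pure NE (Firm 1: 10 ≥ 8; Firm 2: 8 ≥ 7). Firm 1 gets 10.
Every other cell has a profitable deviation for at least one player. Highest of {13, 10} is 13.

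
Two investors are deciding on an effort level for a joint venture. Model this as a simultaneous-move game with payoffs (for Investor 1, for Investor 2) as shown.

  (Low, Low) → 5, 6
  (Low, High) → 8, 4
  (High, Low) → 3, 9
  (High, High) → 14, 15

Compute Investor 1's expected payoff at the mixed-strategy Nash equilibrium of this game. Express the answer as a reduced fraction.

23/4

Investor 2 mixes with probability q on Low, chosen so Investor 1 is indifferent: 5q + 8(1−q) = 3q + 14(1−q) gives q = 3/4.
Investor 1's expected payoff (from either row, since indifferent) is 5·3/4 + 8·1/4 = 23/4.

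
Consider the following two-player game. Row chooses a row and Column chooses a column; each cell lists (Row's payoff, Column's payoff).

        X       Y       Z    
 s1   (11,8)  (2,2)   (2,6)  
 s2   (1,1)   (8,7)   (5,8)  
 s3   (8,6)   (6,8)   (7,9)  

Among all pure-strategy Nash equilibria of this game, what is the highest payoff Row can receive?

(s1, X) is a pure NE (Row: 11 ≥ 8; Column: 8 ≥ 6). Row gets 11.
(s3, Z) is a pure NE (Row: 7 ≥ 5; Column: 9 ≥ 8). Row gets 7.
Every other cell has a profitable deviation for at least one player. Highest of {11, 7} is 11.

11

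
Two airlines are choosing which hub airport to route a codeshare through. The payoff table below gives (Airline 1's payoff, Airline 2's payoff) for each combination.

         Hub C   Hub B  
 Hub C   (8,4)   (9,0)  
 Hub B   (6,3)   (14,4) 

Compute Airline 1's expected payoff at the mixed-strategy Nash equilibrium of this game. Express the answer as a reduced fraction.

58/7

Airline 2 mixes with probability q on Hub C, chosen so Airline 1 is indifferent: 8q + 9(1−q) = 6q + 14(1−q) gives q = 5/7.
Airline 1's expected payoff (from either row, since indifferent) is 8·5/7 + 9·2/7 = 58/7.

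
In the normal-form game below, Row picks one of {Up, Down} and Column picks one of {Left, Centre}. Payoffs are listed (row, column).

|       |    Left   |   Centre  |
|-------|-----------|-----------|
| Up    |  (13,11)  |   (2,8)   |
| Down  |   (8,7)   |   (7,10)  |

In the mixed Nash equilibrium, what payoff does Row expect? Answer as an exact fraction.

15/2

Column mixes with probability q on Left, chosen so Row is indifferent: 13q + 2(1−q) = 8q + 7(1−q) gives q = 1/2.
Row's expected payoff (from either row, since indifferent) is 13·1/2 + 2·1/2 = 15/2.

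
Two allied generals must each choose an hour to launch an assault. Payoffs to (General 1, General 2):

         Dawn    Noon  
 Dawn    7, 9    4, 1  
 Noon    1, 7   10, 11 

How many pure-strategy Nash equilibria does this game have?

Both Dawn: General 1 gets 7 (best alternative 1); General 2 gets 9 (best alternative 1). Neither deviates — NE.
Both Noon: General 1 gets 10 (best alternative 4); General 2 gets 11 (best alternative 7). Neither deviates — NE.
(Dawn, Noon) is not a NE: General 1 would switch to Noon (10 > 4).
No other cell survives both best-response checks, so there are 2 pure NE.

2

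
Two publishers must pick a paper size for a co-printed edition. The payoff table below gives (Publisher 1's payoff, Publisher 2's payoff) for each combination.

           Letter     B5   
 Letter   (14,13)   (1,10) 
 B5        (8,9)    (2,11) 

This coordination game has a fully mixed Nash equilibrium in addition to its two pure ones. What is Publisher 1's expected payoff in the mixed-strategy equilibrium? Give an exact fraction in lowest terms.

20/7

Publisher 2 mixes with probability q on Letter, chosen so Publisher 1 is indifferent: 14q + 1(1−q) = 8q + 2(1−q) gives q = 1/7.
Publisher 1's expected payoff (from either row, since indifferent) is 14·1/7 + 1·6/7 = 20/7.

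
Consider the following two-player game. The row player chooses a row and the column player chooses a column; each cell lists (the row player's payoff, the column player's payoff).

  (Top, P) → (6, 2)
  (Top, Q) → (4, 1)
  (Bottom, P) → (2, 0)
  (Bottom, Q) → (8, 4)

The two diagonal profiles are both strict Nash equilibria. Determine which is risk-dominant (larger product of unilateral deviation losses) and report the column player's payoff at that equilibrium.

4

At (Top, P): the row player loses 6 − 2 = 4 by deviating; the column player loses 2 − 1 = 1. Product = 4·1 = 4.
At (Bottom, Q): the row player loses 8 − 4 = 4 by deviating; the column player loses 4 − 0 = 4. Product = 4·4 = 16.
16 > 4, so (Bottom, Q) is risk-dominant. The column player's payoff there is 4.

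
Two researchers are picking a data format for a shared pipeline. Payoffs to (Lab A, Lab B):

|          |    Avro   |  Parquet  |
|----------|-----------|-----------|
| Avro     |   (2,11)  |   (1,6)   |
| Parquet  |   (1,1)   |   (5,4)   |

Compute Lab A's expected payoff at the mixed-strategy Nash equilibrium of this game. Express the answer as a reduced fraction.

9/5

Lab B mixes with probability q on Avro, chosen so Lab A is indifferent: 2q + 1(1−q) = 1q + 5(1−q) gives q = 4/5.
Lab A's expected payoff (from either row, since indifferent) is 2·4/5 + 1·1/5 = 9/5.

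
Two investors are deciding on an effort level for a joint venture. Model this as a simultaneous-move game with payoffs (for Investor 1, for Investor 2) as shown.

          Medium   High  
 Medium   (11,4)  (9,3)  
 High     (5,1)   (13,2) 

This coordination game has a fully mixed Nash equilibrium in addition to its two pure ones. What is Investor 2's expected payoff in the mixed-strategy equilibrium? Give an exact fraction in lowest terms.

5/2

Investor 1 mixes with probability p on Medium, chosen so Investor 2 is indifferent: 4p + 1(1−p) = 3p + 2(1−p) gives p = 1/2.
Investor 2's expected payoff is 4·1/2 + 1·1/2 = 5/2.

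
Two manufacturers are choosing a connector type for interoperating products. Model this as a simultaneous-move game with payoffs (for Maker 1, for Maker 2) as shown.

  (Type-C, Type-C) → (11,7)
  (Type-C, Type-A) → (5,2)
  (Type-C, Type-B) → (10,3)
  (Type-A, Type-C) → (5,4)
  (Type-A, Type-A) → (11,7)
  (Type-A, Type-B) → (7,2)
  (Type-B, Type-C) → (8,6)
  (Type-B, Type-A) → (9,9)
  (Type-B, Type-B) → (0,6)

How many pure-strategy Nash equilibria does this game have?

Both Type-C: Maker 1 gets 11 (best alternative 8); Maker 2 gets 7 (best alternative 3). Neither deviates — NE.
Both Type-A: Maker 1 gets 11 (best alternative 9); Maker 2 gets 7 (best alternative 4). Neither deviates — NE.
Both Type-B is not a NE: Maker 1 would switch to Type-C (10 > 0).
No other cell survives both best-response checks, so there are 2 pure NE.

2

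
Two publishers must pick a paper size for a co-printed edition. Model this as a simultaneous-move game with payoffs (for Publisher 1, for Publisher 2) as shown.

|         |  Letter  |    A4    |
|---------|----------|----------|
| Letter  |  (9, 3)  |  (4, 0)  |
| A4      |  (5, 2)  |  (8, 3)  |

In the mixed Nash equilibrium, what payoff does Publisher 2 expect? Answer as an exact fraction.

9/4

Publisher 1 mixes with probability p on Letter, chosen so Publisher 2 is indifferent: 3p + 2(1−p) = 0p + 3(1−p) gives p = 1/4.
Publisher 2's expected payoff is 3·1/4 + 2·3/4 = 9/4.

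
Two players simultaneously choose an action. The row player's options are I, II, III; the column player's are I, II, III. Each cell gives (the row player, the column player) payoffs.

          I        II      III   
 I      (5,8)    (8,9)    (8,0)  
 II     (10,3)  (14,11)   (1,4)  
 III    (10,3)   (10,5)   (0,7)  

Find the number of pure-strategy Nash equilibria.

1

Both II: the row player gets 14 (best alternative 10); the column player gets 11 (best alternative 4). Neither deviates — NE.
Both I is not a NE: the row player would switch to II (10 > 5).
No other cell survives both best-response checks, so there is 1 pure NE.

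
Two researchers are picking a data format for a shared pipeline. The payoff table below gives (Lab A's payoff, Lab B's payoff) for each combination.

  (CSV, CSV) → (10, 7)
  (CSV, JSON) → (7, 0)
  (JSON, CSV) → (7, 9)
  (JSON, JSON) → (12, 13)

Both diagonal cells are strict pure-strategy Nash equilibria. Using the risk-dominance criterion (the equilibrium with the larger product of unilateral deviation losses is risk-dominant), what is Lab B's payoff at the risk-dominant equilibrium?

At both CSV: Lab A loses 10 − 7 = 3 by deviating; Lab B loses 7 − 0 = 7. Product = 3·7 = 21.
At both JSON: Lab A loses 12 − 7 = 5 by deviating; Lab B loses 13 − 9 = 4. Product = 5·4 = 20.
21 > 20, so both CSV is risk-dominant. Lab B's payoff there is 7.

7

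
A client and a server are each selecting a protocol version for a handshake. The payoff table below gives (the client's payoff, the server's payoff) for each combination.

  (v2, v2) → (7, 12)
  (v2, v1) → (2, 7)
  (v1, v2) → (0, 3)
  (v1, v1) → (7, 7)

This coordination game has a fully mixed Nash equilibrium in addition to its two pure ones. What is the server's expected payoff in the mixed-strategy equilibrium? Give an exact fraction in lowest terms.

The client mixes with probability p on v2, chosen so the server is indifferent: 12p + 3(1−p) = 7p + 7(1−p) gives p = 4/9.
The server's expected payoff is 12·4/9 + 3·5/9 = 7.

7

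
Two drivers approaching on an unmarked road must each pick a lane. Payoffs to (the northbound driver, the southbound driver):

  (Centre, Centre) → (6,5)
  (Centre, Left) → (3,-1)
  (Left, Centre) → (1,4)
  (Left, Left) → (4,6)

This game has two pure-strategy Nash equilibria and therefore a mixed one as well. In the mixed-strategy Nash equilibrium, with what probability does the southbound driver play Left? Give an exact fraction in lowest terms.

5/6

The southbound driver's mix q on Centre must make the northbound driver indifferent between Centre and Left.
The northbound driver's payoff from Centre: 6q + 3(1−q). From Left: 1q + 4(1−q).
Set equal: 5q = 1(1−q) → q = 1/6.
Probability on Left is 1 − 1/6 = 5/6.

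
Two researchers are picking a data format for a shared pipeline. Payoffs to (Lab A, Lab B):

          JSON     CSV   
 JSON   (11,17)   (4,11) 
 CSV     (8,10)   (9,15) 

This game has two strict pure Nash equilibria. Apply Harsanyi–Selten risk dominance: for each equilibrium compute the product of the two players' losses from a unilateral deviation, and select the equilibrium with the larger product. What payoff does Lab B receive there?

15

At both JSON: Lab A loses 11 − 8 = 3 by deviating; Lab B loses 17 − 11 = 6. Product = 3·6 = 18.
At both CSV: Lab A loses 9 − 4 = 5 by deviating; Lab B loses 15 − 10 = 5. Product = 5·5 = 25.
25 > 18, so both CSV is risk-dominant. Lab B's payoff there is 15.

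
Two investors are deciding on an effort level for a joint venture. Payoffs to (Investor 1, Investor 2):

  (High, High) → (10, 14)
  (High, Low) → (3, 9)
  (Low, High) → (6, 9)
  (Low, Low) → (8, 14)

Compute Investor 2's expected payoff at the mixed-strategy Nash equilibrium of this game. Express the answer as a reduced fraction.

23/2

Investor 1 mixes with probability p on High, chosen so Investor 2 is indifferent: 14p + 9(1−p) = 9p + 14(1−p) gives p = 1/2.
Investor 2's expected payoff is 14·1/2 + 9·1/2 = 23/2.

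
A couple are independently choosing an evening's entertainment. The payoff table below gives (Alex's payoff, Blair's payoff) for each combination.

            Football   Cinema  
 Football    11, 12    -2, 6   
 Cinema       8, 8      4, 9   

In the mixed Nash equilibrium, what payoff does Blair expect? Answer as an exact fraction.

Alex mixes with probability p on Football, chosen so Blair is indifferent: 12p + 8(1−p) = 6p + 9(1−p) gives p = 1/7.
Blair's expected payoff is 12·1/7 + 8·6/7 = 60/7.

60/7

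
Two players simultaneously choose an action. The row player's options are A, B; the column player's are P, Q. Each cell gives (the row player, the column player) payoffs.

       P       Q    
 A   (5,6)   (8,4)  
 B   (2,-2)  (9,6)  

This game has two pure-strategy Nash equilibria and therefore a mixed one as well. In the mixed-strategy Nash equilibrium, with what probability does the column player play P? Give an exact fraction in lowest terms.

The column player's mix q on P must make the row player indifferent between A and B.
The row player's payoff from A: 5q + 8(1−q). From B: 2q + 9(1−q).
Set equal: 3q = 1(1−q) → q = 1/4.

1/4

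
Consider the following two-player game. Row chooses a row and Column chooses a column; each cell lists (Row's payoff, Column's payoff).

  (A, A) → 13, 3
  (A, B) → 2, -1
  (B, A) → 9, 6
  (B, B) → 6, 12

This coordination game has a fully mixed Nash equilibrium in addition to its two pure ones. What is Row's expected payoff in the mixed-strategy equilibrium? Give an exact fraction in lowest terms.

Column mixes with probability q on A, chosen so Row is indifferent: 13q + 2(1−q) = 9q + 6(1−q) gives q = 1/2.
Row's expected payoff (from either row, since indifferent) is 13·1/2 + 2·1/2 = 15/2.

15/2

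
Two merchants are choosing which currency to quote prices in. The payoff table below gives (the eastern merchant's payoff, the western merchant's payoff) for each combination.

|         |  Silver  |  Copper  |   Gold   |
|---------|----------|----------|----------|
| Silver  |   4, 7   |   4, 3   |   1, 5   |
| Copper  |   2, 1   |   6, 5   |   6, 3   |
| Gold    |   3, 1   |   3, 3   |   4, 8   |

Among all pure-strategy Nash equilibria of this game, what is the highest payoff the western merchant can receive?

7

Both Silver is a pure NE (the eastern merchant: 4 ≥ 3; the western merchant: 7 ≥ 5). The western merchant gets 7.
Both Copper is a pure NE (the eastern merchant: 6 ≥ 4; the western merchant: 5 ≥ 3). The western merchant gets 5.
Every other cell has a profitable deviation for at least one player. Highest of {7, 5} is 7.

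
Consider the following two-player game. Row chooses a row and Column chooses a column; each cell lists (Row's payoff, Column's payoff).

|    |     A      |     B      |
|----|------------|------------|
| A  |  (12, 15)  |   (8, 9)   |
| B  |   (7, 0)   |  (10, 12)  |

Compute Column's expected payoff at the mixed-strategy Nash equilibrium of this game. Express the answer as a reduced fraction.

Row mixes with probability p on A, chosen so Column is indifferent: 15p + 0(1−p) = 9p + 12(1−p) gives p = 2/3.
Column's expected payoff is 15·2/3 + 0·1/3 = 10.

10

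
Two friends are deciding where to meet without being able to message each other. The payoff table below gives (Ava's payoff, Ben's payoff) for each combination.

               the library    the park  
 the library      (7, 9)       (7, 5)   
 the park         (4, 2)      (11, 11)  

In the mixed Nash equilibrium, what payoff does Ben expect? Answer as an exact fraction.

Ava mixes with probability p on the library, chosen so Ben is indifferent: 9p + 2(1−p) = 5p + 11(1−p) gives p = 9/13.
Ben's expected payoff is 9·9/13 + 2·4/13 = 89/13.

89/13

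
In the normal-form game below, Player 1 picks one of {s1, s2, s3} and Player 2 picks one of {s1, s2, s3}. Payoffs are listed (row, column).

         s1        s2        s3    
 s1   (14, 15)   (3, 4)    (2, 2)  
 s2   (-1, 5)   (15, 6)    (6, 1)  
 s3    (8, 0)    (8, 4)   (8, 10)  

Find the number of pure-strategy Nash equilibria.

3

Both s1: Player 1 gets 14 (best alternative 8); Player 2 gets 15 (best alternative 4). Neither deviates — NE.
Both s2: Player 1 gets 15 (best alternative 8); Player 2 gets 6 (best alternative 5). Neither deviates — NE.
Both s3: Player 1 gets 8 (best alternative 6); Player 2 gets 10 (best alternative 4). Neither deviates — NE.
(s3, s1) is not a NE: Player 1 would switch to s1 (14 > 8).
No other cell survives both best-response checks, so there are 3 pure NE.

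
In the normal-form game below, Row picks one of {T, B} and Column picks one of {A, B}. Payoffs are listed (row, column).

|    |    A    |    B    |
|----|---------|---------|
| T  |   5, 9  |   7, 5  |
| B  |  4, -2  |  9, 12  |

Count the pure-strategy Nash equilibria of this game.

(T, A): Row gets 5 (best alternative 4); Column gets 9 (best alternative 5). Neither deviates — NE.
(B, B): Row gets 9 (best alternative 7); Column gets 12 (best alternative -2). Neither deviates — NE.
(B, A) is not a NE: Row would switch to T (5 > 4).
No other cell survives both best-response checks, so there are 2 pure NE.

2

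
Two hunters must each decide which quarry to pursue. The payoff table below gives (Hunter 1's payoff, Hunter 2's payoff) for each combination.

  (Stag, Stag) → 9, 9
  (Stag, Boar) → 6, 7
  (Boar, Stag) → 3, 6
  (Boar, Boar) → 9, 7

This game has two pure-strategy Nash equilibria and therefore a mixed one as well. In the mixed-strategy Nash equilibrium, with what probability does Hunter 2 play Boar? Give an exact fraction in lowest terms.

2/3

Hunter 2's mix q on Stag must make Hunter 1 indifferent between Stag and Boar.
Hunter 1's payoff from Stag: 9q + 6(1−q). From Boar: 3q + 9(1−q).
Set equal: 6q = 3(1−q) → q = 3/9 = 1/3.
Probability on Boar is 1 − 1/3 = 2/3.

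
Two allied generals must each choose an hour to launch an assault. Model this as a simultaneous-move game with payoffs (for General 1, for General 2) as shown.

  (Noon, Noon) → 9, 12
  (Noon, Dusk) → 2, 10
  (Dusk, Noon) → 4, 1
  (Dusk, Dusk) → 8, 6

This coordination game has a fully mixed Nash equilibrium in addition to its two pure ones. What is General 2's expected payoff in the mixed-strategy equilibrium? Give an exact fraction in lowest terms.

62/7

General 1 mixes with probability p on Noon, chosen so General 2 is indifferent: 12p + 1(1−p) = 10p + 6(1−p) gives p = 5/7.
General 2's expected payoff is 12·5/7 + 1·2/7 = 62/7.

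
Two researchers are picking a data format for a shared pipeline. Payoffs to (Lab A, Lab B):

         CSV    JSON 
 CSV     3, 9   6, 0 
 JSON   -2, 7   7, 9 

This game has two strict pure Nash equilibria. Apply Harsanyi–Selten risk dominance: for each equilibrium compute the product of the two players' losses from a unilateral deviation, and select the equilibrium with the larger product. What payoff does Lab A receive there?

At both CSV: Lab A loses 3 − (-2) = 5 by deviating; Lab B loses 9 − 0 = 9. Product = 5·9 = 45.
At both JSON: Lab A loses 7 − 6 = 1 by deviating; Lab B loses 9 − 7 = 2. Product = 1·2 = 2.
45 > 2, so both CSV is risk-dominant. Lab A's payoff there is 3.

3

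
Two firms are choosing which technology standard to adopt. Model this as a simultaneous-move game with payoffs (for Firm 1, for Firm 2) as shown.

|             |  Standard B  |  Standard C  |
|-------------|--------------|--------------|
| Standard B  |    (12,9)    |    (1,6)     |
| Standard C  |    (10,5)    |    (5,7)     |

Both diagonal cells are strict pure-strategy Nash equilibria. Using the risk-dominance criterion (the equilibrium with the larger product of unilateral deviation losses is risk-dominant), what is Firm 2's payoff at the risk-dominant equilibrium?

7

At both Standard B: Firm 1 loses 12 − 10 = 2 by deviating; Firm 2 loses 9 − 6 = 3. Product = 2·3 = 6.
At both Standard C: Firm 1 loses 5 − 1 = 4 by deviating; Firm 2 loses 7 − 5 = 2. Product = 4·2 = 8.
8 > 6, so both Standard C is risk-dominant. Firm 2's payoff there is 7.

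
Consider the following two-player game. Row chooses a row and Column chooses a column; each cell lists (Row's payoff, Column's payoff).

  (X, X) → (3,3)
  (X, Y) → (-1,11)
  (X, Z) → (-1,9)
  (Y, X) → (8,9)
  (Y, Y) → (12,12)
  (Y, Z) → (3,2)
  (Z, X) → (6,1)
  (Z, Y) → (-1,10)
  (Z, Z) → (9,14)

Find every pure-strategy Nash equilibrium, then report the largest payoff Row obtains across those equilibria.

Both Y is a pure NE (Row: 12 ≥ -1; Column: 12 ≥ 9). Row gets 12.
Both Z is a pure NE (Row: 9 ≥ 3; Column: 14 ≥ 10). Row gets 9.
Every other cell has a profitable deviation for at least one player. Highest of {12, 9} is 12.

12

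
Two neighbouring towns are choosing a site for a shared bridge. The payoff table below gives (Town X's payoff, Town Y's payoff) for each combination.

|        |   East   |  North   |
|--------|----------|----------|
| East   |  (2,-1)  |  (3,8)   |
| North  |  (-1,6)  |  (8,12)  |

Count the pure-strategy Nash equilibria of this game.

1

Both North: Town X gets 8 (best alternative 3); Town Y gets 12 (best alternative 6). Neither deviates — NE.
Both East is not a NE: Town Y would switch to North (8 > -1).
No other cell survives both best-response checks, so there is 1 pure NE.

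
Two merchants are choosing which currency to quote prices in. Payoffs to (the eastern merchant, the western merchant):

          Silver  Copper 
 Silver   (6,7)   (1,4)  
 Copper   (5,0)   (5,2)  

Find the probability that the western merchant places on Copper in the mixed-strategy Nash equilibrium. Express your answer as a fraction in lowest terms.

The western merchant's mix q on Silver must make the eastern merchant indifferent between Silver and Copper.
The eastern merchant's payoff from Silver: 6q + 1(1−q). From Copper: 5q + 5(1−q).
Set equal: 1q = 4(1−q) → q = 4/5.
Probability on Copper is 1 − 4/5 = 1/5.

1/5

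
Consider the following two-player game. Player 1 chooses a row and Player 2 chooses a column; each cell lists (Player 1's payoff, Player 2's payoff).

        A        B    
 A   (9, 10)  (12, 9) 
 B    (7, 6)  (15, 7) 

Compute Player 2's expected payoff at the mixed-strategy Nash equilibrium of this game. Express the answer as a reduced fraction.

8

Player 1 mixes with probability p on A, chosen so Player 2 is indifferent: 10p + 6(1−p) = 9p + 7(1−p) gives p = 1/2.
Player 2's expected payoff is 10·1/2 + 6·1/2 = 8.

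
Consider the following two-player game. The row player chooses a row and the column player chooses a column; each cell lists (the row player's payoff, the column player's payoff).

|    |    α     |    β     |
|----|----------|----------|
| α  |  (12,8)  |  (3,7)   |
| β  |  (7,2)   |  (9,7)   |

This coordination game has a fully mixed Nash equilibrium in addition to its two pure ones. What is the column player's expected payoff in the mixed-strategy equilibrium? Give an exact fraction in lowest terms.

7

The row player mixes with probability p on α, chosen so the column player is indifferent: 8p + 2(1−p) = 7p + 7(1−p) gives p = 5/6.
The column player's expected payoff is 8·5/6 + 2·1/6 = 7.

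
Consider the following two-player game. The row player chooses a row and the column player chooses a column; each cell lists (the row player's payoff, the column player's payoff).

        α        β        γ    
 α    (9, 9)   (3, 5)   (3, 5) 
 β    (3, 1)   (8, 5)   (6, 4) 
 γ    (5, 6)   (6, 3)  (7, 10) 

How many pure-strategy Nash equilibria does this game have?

Both α: the row player gets 9 (best alternative 5); the column player gets 9 (best alternative 5). Neither deviates — NE.
Both β: the row player gets 8 (best alternative 6); the column player gets 5 (best alternative 4). Neither deviates — NE.
Both γ: the row player gets 7 (best alternative 6); the column player gets 10 (best alternative 6). Neither deviates — NE.
(γ, β) is not a NE: the row player would switch to β (8 > 6).
No other cell survives both best-response checks, so there are 3 pure NE.

3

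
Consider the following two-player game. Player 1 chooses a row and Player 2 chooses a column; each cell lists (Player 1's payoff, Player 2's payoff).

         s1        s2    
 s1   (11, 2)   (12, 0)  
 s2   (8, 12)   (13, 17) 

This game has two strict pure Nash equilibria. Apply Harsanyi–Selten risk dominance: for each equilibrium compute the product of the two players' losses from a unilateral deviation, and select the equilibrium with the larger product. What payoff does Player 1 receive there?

11

At both s1: Player 1 loses 11 − 8 = 3 by deviating; Player 2 loses 2 − 0 = 2. Product = 3·2 = 6.
At both s2: Player 1 loses 13 − 12 = 1 by deviating; Player 2 loses 17 − 12 = 5. Product = 1·5 = 5.
6 > 5, so both s1 is risk-dominant. Player 1's payoff there is 11.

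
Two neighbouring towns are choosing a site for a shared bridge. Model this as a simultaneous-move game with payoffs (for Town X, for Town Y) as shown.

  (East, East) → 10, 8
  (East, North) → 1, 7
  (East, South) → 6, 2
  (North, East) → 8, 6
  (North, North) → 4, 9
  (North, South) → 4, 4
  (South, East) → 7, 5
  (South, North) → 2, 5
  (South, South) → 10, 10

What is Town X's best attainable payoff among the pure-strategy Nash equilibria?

10

Both East is a pure NE (Town X: 10 ≥ 8; Town Y: 8 ≥ 7). Town X gets 10.
Both North is a pure NE (Town X: 4 ≥ 2; Town Y: 9 ≥ 6). Town X gets 4.
Both South is a pure NE (Town X: 10 ≥ 6; Town Y: 10 ≥ 5). Town X gets 10.
Every other cell has a profitable deviation for at least one player. Highest of {10, 4, 10} is 10.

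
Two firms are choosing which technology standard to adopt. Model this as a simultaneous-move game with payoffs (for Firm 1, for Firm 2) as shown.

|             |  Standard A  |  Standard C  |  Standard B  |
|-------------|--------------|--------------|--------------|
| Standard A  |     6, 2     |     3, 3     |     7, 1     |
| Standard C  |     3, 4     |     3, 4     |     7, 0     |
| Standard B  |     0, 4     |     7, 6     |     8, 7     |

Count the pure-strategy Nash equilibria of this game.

Both Standard B: Firm 1 gets 8 (best alternative 7); Firm 2 gets 7 (best alternative 6). Neither deviates — NE.
Both Standard A is not a NE: Firm 2 would switch to Standard C (3 > 2).
No other cell survives both best-response checks, so there is 1 pure NE.

1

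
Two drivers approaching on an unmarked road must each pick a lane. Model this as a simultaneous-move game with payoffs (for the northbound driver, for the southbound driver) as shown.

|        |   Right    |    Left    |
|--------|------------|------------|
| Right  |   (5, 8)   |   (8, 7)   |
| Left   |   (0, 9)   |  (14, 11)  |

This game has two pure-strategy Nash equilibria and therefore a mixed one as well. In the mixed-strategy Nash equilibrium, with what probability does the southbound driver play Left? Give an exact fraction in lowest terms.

5/11

The southbound driver's mix q on Right must make the northbound driver indifferent between Right and Left.
The northbound driver's payoff from Right: 5q + 8(1−q). From Left: 0q + 14(1−q).
Set equal: 5q = 6(1−q) → q = 6/11.
Probability on Left is 1 − 6/11 = 5/11.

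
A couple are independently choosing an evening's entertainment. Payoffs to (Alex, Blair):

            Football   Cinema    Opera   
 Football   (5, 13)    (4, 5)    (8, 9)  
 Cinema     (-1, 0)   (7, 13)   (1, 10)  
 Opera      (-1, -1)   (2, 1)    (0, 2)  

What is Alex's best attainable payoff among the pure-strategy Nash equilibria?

7

Both Football is a pure NE (Alex: 5 ≥ -1; Blair: 13 ≥ 9). Alex gets 5.
Both Cinema is a pure NE (Alex: 7 ≥ 4; Blair: 13 ≥ 10). Alex gets 7.
Every other cell has a profitable deviation for at least one player. Highest of {5, 7} is 7.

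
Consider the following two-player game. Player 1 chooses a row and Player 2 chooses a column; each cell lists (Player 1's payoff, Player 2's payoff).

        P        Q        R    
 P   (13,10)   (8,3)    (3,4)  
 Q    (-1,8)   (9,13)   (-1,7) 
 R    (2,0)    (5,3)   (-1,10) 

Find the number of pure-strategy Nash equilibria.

2

Both P: Player 1 gets 13 (best alternative 2); Player 2 gets 10 (best alternative 4). Neither deviates — NE.
Both Q: Player 1 gets 9 (best alternative 8); Player 2 gets 13 (best alternative 8). Neither deviates — NE.
Both R is not a NE: Player 1 would switch to P (3 > -1).
No other cell survives both best-response checks, so there are 2 pure NE.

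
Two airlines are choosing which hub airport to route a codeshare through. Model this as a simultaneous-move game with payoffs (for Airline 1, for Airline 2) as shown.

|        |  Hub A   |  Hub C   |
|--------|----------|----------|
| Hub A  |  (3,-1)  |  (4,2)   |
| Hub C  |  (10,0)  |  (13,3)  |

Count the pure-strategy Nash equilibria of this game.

1

Both Hub C: Airline 1 gets 13 (best alternative 4); Airline 2 gets 3 (best alternative 0). Neither deviates — NE.
Both Hub A is not a NE: Airline 1 would switch to Hub C (10 > 3).
No other cell survives both best-response checks, so there is 1 pure NE.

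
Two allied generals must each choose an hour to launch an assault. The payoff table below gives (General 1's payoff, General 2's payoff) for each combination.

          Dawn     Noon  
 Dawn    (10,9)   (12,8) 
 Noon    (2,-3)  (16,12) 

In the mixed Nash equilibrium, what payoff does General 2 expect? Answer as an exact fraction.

General 1 mixes with probability p on Dawn, chosen so General 2 is indifferent: 9p + (-3)(1−p) = 8p + 12(1−p) gives p = 15/16.
General 2's expected payoff is 9·15/16 + (-3)·1/16 = 33/4.

33/4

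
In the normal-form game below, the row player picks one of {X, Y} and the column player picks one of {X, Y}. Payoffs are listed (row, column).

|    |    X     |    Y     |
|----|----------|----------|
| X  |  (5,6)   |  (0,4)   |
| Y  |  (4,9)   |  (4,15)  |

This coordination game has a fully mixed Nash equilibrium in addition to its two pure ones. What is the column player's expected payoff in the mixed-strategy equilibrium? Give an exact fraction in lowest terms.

27/4

The row player mixes with probability p on X, chosen so the column player is indifferent: 6p + 9(1−p) = 4p + 15(1−p) gives p = 3/4.
The column player's expected payoff is 6·3/4 + 9·1/4 = 27/4.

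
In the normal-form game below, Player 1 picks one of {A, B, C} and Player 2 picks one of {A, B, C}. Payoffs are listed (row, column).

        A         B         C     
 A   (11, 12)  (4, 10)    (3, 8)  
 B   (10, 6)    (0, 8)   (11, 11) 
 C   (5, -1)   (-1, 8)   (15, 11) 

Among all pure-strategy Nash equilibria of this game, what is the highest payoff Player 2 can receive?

12

Both A is a pure NE (Player 1: 11 ≥ 10; Player 2: 12 ≥ 10). Player 2 gets 12.
Both C is a pure NE (Player 1: 15 ≥ 11; Player 2: 11 ≥ 8). Player 2 gets 11.
Every other cell has a profitable deviation for at least one player. Highest of {12, 11} is 12.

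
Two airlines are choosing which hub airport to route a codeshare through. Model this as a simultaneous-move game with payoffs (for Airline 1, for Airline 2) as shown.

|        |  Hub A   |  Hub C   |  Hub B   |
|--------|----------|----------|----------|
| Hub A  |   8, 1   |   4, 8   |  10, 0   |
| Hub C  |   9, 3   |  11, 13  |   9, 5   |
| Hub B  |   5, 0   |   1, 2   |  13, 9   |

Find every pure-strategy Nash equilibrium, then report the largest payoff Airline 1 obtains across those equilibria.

13

Both Hub C is a pure NE (Airline 1: 11 ≥ 4; Airline 2: 13 ≥ 5). Airline 1 gets 11.
Both Hub B is a pure NE (Airline 1: 13 ≥ 10; Airline 2: 9 ≥ 2). Airline 1 gets 13.
Every other cell has a profitable deviation for at least one player. Highest of {11, 13} is 13.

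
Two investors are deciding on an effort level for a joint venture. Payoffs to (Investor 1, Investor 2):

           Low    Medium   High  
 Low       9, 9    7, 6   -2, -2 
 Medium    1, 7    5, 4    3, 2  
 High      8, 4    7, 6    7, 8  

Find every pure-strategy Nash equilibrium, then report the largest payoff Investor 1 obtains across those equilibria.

9

Both Low is a pure NE (Investor 1: 9 ≥ 8; Investor 2: 9 ≥ 6). Investor 1 gets 9.
Both High is a pure NE (Investor 1: 7 ≥ 3; Investor 2: 8 ≥ 6). Investor 1 gets 7.
Every other cell has a profitable deviation for at least one player. Highest of {9, 7} is 9.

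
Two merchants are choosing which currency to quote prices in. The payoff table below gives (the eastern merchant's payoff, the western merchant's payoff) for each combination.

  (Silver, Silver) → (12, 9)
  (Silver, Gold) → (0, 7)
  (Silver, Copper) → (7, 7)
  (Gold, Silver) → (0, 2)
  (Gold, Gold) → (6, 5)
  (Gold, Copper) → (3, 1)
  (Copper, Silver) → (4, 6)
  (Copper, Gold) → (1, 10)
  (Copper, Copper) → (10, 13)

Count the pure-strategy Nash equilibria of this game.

Both Silver: the eastern merchant gets 12 (best alternative 4); the western merchant gets 9 (best alternative 7). Neither deviates — NE.
Both Gold: the eastern merchant gets 6 (best alternative 1); the western merchant gets 5 (best alternative 2). Neither deviates — NE.
Both Copper: the eastern merchant gets 10 (best alternative 7); the western merchant gets 13 (best alternative 10). Neither deviates — NE.
(Copper, Silver) is not a NE: the eastern merchant would switch to Silver (12 > 4).
No other cell survives both best-response checks, so there are 3 pure NE.

3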